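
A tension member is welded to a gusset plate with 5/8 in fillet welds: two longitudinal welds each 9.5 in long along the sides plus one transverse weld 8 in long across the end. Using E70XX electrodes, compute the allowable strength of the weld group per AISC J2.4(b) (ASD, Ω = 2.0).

R_n/Ω ≈ 261 kip

E70XX → F_EXX = 70 ksi.
t_e = 0.707 × 0.625 = 0.4419 in.
R_nwl = 0.6 × 70 × 0.4419 × 19 = 352.6 kip (longitudinal, 2 welds).
R_nwt = 0.6 × 70 × 0.4419 × 8 = 148.5 kip (transverse, base value).
(i) R_nwl + R_nwt = 501.1 kip; (ii) 0.85 R_nwl + 1.5 R_nwt = 522.4 kip.
R_n = max = 522.4 kip [governs: (ii)]; R_n/Ω = 261.2 kip.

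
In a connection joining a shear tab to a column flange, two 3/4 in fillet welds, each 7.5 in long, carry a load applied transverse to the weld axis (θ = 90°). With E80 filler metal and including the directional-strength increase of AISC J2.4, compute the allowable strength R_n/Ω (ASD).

E80XX → F_EXX = 80 ksi.
t_e = 0.707 × 0.75 = 0.5302 in; A_we = 0.5302 × 15 = 7.954 in².
Directional factor: 1.0 + 0.5 sin^1.5(90°) = 1.5.
F_nw = 0.6 × 80 × 1.5 = 72 ksi.
R_n/Ω = (72 × 7.954) / 2.0 = 286.3 kip.

R_n/Ω ≈ 286 kip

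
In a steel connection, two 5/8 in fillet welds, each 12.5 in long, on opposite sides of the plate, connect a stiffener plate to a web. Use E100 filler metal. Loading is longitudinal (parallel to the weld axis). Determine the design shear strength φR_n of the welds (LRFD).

E100XX → F_EXX = 100 ksi.
Effective throat t_e = 0.707 × 0.625 = 0.4419 in.
Total length L = 25 in; A_we = 0.4419 × 25 = 11.05 in².
F_nw = 0.6 F_EXX = 0.6 × 100 = 60 ksi.
φR_n = 0.75 × 60 × 11.05 = 497.1 kip.

φR_n ≈ 497 kip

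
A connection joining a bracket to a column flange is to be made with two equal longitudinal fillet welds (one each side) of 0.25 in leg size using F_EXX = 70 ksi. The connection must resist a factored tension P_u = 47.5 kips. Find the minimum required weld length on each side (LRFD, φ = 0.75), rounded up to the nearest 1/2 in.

Throat t_e = 0.707 × 0.25 = 0.1767 in.
φr_n = 0.75 × 0.6 × 70 × 0.1767 = 5.568 kips/in.
L_req = P_u / φr_n = 47.5 / 5.568 = 8.531 in total.
Per side: 8.531 / 2 = 4.266 in.
Round up → use L = 4.5 in on each side.

L = 4.5 in on each side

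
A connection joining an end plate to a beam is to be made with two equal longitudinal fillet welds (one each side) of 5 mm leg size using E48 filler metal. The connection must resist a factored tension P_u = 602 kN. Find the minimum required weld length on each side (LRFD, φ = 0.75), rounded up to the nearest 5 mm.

E48XX → F_EXX = 480 MPa.
Throat t_e = 0.707 × 5 = 3.535 mm.
φr_n = 0.75 × 0.6 × 480 × 3.535 × 10⁻³ = 0.7636 kN/mm.
L_req = P_u / φr_n = 602 / 0.7636 = 788.4 mm total.
Per side: 788.4 / 2 = 394.2 mm.
Round up → use L = 395 mm on each side.

L = 395 mm on each side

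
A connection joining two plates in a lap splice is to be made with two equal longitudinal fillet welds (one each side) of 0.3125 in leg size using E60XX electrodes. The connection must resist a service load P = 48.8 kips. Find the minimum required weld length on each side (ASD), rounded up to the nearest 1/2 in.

E60XX → F_EXX = 60 ksi.
Throat t_e = 0.707 × 0.3125 = 0.2209 in.
r_n/Ω = (0.6 × 60 × 0.2209) / 2.0 = 3.977 kip/in.
L_req = P / (r_n/Ω) = 48.8 / 3.977 = 12.27 in total.
Per side: 12.27 / 2 = 6.135 in.
Round up → use L = 6.5 in on each side.

L = 6.5 in on each side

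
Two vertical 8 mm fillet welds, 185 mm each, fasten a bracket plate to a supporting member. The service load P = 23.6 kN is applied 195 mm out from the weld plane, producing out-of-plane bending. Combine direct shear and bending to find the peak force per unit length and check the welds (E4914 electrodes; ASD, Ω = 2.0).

f_max ≈ 408 N/mm; adequate

E49XX → F_EXX = 490 MPa.
L_w = 2 × 185 = 370 mm; section modulus (unit throat) S = 2 × L²/6 = 11410 mm².
Direct shear f_v = P/L_w = 23.6×10³/370 = 63.78 N/mm.
Moment M = P × e = 23.6×10³ × 195 = 4602000 N·mm; bending f_b = M/S = 403.4 N/mm.
f_max = √(f_v² + f_b²) = √(63.78² + 403.4²) = 408.4 N/mm.
r_n/Ω = (1/2.0) × 0.6 × 490 × (0.707 × 8) = 831.4 N/mm → adequate.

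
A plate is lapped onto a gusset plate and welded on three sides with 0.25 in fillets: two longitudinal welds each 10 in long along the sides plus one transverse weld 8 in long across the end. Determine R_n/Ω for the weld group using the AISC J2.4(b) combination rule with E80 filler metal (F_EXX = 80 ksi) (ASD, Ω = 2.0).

t_e = 0.707 × 0.25 = 0.1767 in.
R_nwl = 0.6 × 80 × 0.1767 × 20 = 169.7 kips (longitudinal, 2 welds).
R_nwt = 0.6 × 80 × 0.1767 × 8 = 67.87 kips (transverse, base value).
(i) R_nwl + R_nwt = 237.6 kips; (ii) 0.85 R_nwl + 1.5 R_nwt = 246 kips.
R_n = max = 246 kips [governs: (ii)]; R_n/Ω = 123 kips.

R_n/Ω ≈ 123 kips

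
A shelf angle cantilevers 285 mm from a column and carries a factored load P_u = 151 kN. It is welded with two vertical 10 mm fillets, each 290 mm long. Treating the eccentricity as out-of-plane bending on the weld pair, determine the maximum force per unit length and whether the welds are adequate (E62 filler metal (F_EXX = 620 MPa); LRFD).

f_max ≈ 1560 N/mm; adequate

L_w = 2 × 290 = 580 mm; section modulus (unit throat) S = 2 × L²/6 = 28030 mm².
Direct shear f_v = P/L_w = 151×10³/580 = 260.3 N/mm.
Moment M = P × e = 151×10³ × 285 = 43035000 N·mm; bending f_b = M/S = 1535 N/mm.
f_max = √(f_v² + f_b²) = √(260.3² + 1535²) = 1557 N/mm.
φr_n = 0.75 × 0.6 × 620 × (0.707 × 10) = 1973 N/mm → adequate.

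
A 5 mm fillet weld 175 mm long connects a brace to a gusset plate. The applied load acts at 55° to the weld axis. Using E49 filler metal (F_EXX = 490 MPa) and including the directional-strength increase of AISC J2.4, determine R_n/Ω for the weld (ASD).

t_e = 0.707 × 5 = 3.535 mm; A_we = 3.535 × 175 = 618.6 mm².
Directional factor: 1.0 + 0.5 sin^1.5(55°) = 1.371.
F_nw = 0.6 × 490 × 1.371 = 403 MPa.
R_n/Ω = (403 × 618.6) / 2.0 × 10⁻³ = 124.6 kN.

R_n/Ω ≈ 125 kN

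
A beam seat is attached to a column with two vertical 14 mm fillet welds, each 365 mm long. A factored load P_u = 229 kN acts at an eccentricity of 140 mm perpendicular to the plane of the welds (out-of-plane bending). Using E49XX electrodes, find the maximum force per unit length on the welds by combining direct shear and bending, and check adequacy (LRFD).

E49XX → F_EXX = 490 MPa.
L_w = 2 × 365 = 730 mm; section modulus (unit throat) S = 2 × L²/6 = 44410 mm².
Direct shear f_v = P/L_w = 229×10³/730 = 313.7 N/mm.
Moment M = P × e = 229×10³ × 140 = 32060000 N·mm; bending f_b = M/S = 721.9 N/mm.
f_max = √(f_v² + f_b²) = √(313.7² + 721.9²) = 787.1 N/mm.
φr_n = 0.75 × 0.6 × 490 × (0.707 × 14) = 2183 N/mm → adequate.

f_max ≈ 787 N/mm; adequate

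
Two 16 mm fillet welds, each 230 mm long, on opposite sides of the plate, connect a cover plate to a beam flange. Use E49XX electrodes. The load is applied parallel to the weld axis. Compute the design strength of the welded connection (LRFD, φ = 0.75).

E49XX → F_EXX = 490 MPa.
Effective throat t_e = 0.707 × 16 = 11.31 mm.
Total length L = 460 mm; A_we = 11.31 × 460 = 5204 mm².
F_nw = 0.6 F_EXX = 0.6 × 490 = 294 MPa.
φR_n = 0.75 × 294 × 5204 × 10⁻³ = 1147 kN.

φR_n ≈ 1150 kN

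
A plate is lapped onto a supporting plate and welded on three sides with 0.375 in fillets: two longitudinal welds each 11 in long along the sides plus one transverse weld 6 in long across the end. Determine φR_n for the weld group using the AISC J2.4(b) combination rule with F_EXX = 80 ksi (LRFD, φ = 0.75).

φR_n ≈ 267 kips

t_e = 0.707 × 0.375 = 0.2651 in.
R_nwl = 0.6 × 80 × 0.2651 × 22 = 280 kips (longitudinal, 2 welds).
R_nwt = 0.6 × 80 × 0.2651 × 6 = 76.36 kips (transverse, base value).
(i) R_nwl + R_nwt = 356.3 kips; (ii) 0.85 R_nwl + 1.5 R_nwt = 352.5 kips.
R_n = max = 356.3 kips [governs: (i)]; φR_n = 267.2 kips.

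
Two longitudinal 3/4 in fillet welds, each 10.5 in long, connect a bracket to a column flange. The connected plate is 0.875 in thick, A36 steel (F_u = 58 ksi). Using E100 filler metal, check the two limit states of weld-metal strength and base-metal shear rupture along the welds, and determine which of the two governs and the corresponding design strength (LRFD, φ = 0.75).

φR_n ≈ 480 kip (base-metal shear rupture governs)

E100XX → F_EXX = 100 ksi.
t_e = 0.707 × 0.75 = 0.5302 in; L = 21 in.
Weld metal: φR_n = 0.75 × 0.6 × 100 × 0.5302 × 21 = 501.1 kip.
Base metal (shear rupture): φR_n = 0.75 × 0.6 × 58 × 0.875 × 21 = 479.6 kip.
Governing: base-metal shear rupture.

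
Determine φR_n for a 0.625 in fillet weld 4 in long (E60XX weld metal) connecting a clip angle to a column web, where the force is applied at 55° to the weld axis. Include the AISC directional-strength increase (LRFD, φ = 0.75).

E60XX → F_EXX = 60 ksi.
t_e = 0.707 × 0.625 = 0.4419 in; A_we = 0.4419 × 4 = 1.767 in².
Directional factor: 1.0 + 0.5 sin^1.5(55°) = 1.371.
F_nw = 0.6 × 60 × 1.371 = 49.35 ksi.
φR_n = 0.75 × 49.35 × 1.767 = 65.41 kip.

φR_n ≈ 65.4 kip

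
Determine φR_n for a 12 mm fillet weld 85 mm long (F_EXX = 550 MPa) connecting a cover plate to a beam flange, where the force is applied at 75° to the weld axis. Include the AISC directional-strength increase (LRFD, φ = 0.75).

φR_n ≈ 263 kN

t_e = 0.707 × 12 = 8.484 mm; A_we = 8.484 × 85 = 721.1 mm².
Directional factor: 1.0 + 0.5 sin^1.5(75°) = 1.475.
F_nw = 0.6 × 550 × 1.475 = 486.6 MPa.
φR_n = 0.75 × 486.6 × 721.1 × 10⁻³ = 263.2 kN.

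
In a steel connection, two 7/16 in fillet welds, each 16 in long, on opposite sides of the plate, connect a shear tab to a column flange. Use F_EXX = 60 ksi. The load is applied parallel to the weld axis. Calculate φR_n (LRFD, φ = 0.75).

φR_n ≈ 267 kip

Effective throat t_e = 0.707 × 0.4375 = 0.3093 in.
Total length L = 32 in; A_we = 0.3093 × 32 = 9.898 in².
F_nw = 0.6 F_EXX = 0.6 × 60 = 36 ksi.
φR_n = 0.75 × 36 × 9.898 = 267.2 kip.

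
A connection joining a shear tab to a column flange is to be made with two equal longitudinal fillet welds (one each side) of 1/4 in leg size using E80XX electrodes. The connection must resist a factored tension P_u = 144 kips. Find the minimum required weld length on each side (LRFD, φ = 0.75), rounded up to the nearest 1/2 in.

L = 11.5 in on each side

E80XX → F_EXX = 80 ksi.
Throat t_e = 0.707 × 0.25 = 0.1767 in.
φr_n = 0.75 × 0.6 × 80 × 0.1767 = 6.363 kips/in.
L_req = P_u / φr_n = 144 / 6.363 = 22.63 in total.
Per side: 22.63 / 2 = 11.32 in.
Round up → use L = 11.5 in on each side.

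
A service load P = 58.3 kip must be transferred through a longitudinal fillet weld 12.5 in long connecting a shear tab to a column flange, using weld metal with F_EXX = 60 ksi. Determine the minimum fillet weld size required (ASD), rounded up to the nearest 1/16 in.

Total weld length L = 12.5 in.
Required throat t_e = P × Ω / (0.6 F_EXX × L) = 58.3 × 2.0 / (0.6 × 60 × 12.5) = 0.2591 in.
Required leg w = t_e / 0.707 = 0.3665 in → use 3/8 in.

w = 3/8 in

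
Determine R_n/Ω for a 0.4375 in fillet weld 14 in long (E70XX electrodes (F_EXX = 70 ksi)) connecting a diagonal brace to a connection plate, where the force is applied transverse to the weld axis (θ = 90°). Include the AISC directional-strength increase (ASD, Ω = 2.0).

t_e = 0.707 × 0.4375 = 0.3093 in; A_we = 0.3093 × 14 = 4.33 in².
Directional factor: 1.0 + 0.5 sin^1.5(90°) = 1.5.
F_nw = 0.6 × 70 × 1.5 = 63 ksi.
R_n/Ω = (63 × 4.33) / 2.0 = 136.4 kip.

R_n/Ω ≈ 136 kip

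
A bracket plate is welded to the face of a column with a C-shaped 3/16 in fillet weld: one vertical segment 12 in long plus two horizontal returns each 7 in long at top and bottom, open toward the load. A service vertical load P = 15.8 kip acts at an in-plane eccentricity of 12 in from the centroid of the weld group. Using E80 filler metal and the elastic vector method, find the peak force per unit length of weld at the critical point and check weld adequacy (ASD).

f_max ≈ 2.35 kip/in; adequate

E80XX → F_EXX = 80 ksi.
Total weld length L_w = 26 in. Treat welds as unit-width lines.
Centroid: x̄ = 2×7×3.5 / 26 = 1.885 in from the vertical weld.
Polar moment about centroid: J = I_x + I_y = [12³/12 + 2×7×6²] + [12×1.885² + 2(7³/12 + 7×1.615²)] = 784.3 in³.
Direct shear f_v = P/L_w = 15.8 / 26 = 0.6077 kip/in (vertical).
Torsion M = P·e = 15.8 × 12 = 189.6 kip·in.
Critical point at (x, y) = (5.115, 6) from centroid. f_tx = M·y/J = 1.45 kip/in; f_ty = M·x/J = 1.237 kip/in.
Resultant f_max = √[f_tx² + (f_v + f_ty)²] = √[1.45² + (0.6077 + 1.237)²] = 2.346 kip/in.
Capacity per unit length: r_n/Ω = (1/2.0) × 0.6 × 80 × (0.707 × 0.1875) = 3.181 kip/in.
2.346 ≤ 3.181 → adequate.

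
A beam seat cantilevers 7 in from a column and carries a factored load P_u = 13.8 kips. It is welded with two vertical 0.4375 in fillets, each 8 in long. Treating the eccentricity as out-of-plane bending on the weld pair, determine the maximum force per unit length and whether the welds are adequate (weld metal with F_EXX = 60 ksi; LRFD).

f_max ≈ 4.61 kip/in; adequate

L_w = 2 × 8 = 16 in; section modulus (unit throat) S = 2 × L²/6 = 21.33 in².
Direct shear f_v = P/L_w = 13.8/16 = 0.8625 kip/in.
Moment M = P × e = 13.8 × 7 = 96.6 kip·in; bending f_b = M/S = 4.528 kip/in.
f_max = √(f_v² + f_b²) = √(0.8625² + 4.528²) = 4.61 kip/in.
φr_n = 0.75 × 0.6 × 60 × (0.707 × 0.4375) = 8.351 kip/in → adequate.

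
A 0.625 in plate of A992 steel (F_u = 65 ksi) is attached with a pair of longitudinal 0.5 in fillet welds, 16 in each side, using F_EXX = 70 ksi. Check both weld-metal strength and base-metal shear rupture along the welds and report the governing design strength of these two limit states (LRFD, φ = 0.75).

t_e = 0.707 × 0.5 = 0.3535 in; L = 32 in.
Weld metal: φR_n = 0.75 × 0.6 × 70 × 0.3535 × 32 = 356.3 kip.
Base metal (shear rupture): φR_n = 0.75 × 0.6 × 65 × 0.625 × 32 = 585 kip.
Governing: weld metal.

φR_n ≈ 356 kip (weld metal governs)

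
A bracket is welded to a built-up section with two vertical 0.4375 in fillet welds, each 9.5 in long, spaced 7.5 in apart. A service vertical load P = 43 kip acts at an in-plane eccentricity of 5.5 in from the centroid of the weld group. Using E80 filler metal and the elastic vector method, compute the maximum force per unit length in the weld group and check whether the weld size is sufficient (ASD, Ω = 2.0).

f_max ≈ 5.21 kip/in; adequate

E80XX → F_EXX = 80 ksi.
Total weld length L_w = 19 in. Treat welds as unit-width lines.
Polar moment about centroid: J = 2[d³/12 + d(b/2)²] = 2[9.5³/12 + 9.5×3.75²] = 410.1 in³.
Direct shear f_v = P/L_w = 43 / 19 = 2.263 kip/in (vertical).
Torsion M = P·e = 43 × 5.5 = 236.5 kip·in.
Critical point at (x, y) = (3.75, 4.75) from centroid. f_tx = M·y/J = 2.739 kip/in; f_ty = M·x/J = 2.163 kip/in.
Resultant f_max = √[f_tx² + (f_v + f_ty)²] = √[2.739² + (2.263 + 2.163)²] = 5.205 kip/in.
Capacity per unit length: r_n/Ω = (1/2.0) × 0.6 × 80 × (0.707 × 0.4375) = 7.423 kip/in.
5.205 ≤ 7.423 → adequate.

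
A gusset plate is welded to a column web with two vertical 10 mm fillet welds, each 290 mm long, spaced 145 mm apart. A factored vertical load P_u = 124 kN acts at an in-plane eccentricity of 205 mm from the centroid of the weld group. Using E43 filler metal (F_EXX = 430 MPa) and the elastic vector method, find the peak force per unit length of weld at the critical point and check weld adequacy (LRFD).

f_max ≈ 701 N/mm; adequate

Total weld length L_w = 580 mm. Treat welds as unit-width lines.
Polar moment about centroid: J = 2[d³/12 + d(b/2)²] = 2[290³/12 + 290×72.5²] = 7113000 mm³.
Direct shear f_v = P/L_w = 124×10³ / 580 = 213.8 N/mm (vertical).
Torsion M = P·e = 124×10³ × 205 = 25420000 N·mm.
Critical point at (x, y) = (72.5, 145) from centroid. f_tx = M·y/J = 518.2 N/mm; f_ty = M·x/J = 259.1 N/mm.
Resultant f_max = √[f_tx² + (f_v + f_ty)²] = √[518.2² + (213.8 + 259.1)²] = 701.5 N/mm.
Capacity per unit length: φr_n = 0.75 × 0.6 × 430 × (0.707 × 10) = 1368 N/mm.
701.5 ≤ 1368 → adequate.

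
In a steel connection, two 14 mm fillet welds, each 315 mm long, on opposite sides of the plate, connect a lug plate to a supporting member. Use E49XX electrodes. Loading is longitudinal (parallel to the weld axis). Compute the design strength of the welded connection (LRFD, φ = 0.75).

E49XX → F_EXX = 490 MPa.
Effective throat t_e = 0.707 × 14 = 9.898 mm.
Total length L = 630 mm; A_we = 9.898 × 630 = 6236 mm².
F_nw = 0.6 F_EXX = 0.6 × 490 = 294 MPa.
φR_n = 0.75 × 294 × 6236 × 10⁻³ = 1375 kN.

φR_n ≈ 1370 kN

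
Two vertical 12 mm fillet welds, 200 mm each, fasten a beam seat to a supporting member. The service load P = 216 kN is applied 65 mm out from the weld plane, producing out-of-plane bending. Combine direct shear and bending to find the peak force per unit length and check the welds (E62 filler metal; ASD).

f_max ≈ 1180 N/mm; adequate

E62XX → F_EXX = 620 MPa.
L_w = 2 × 200 = 400 mm; section modulus (unit throat) S = 2 × L²/6 = 13330 mm².
Direct shear f_v = P/L_w = 216×10³/400 = 540 N/mm.
Moment M = P × e = 216×10³ × 65 = 14040000 N·mm; bending f_b = M/S = 1053 N/mm.
f_max = √(f_v² + f_b²) = √(540² + 1053²) = 1183 N/mm.
r_n/Ω = (1/2.0) × 0.6 × 620 × (0.707 × 12) = 1578 N/mm → adequate.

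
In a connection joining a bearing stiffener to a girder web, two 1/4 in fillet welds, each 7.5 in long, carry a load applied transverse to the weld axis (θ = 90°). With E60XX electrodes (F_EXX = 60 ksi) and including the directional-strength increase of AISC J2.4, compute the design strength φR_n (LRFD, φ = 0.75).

t_e = 0.707 × 0.25 = 0.1767 in; A_we = 0.1767 × 15 = 2.651 in².
Directional factor: 1.0 + 0.5 sin^1.5(90°) = 1.5.
F_nw = 0.6 × 60 × 1.5 = 54 ksi.
φR_n = 0.75 × 54 × 2.651 = 107.4 kip.

φR_n ≈ 107 kip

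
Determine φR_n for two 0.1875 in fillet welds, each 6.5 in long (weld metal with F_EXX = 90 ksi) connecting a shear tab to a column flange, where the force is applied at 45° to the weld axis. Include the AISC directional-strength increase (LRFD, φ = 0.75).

t_e = 0.707 × 0.1875 = 0.1326 in; A_we = 0.1326 × 13 = 1.723 in².
Directional factor: 1.0 + 0.5 sin^1.5(45°) = 1.297.
F_nw = 0.6 × 90 × 1.297 = 70.05 ksi.
φR_n = 0.75 × 70.05 × 1.723 = 90.54 kip.

φR_n ≈ 90.5 kip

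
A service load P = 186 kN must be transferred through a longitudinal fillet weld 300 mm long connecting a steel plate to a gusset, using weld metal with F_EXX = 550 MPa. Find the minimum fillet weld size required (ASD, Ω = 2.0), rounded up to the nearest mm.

w = 6 mm

Total weld length L = 300 mm.
Required throat t_e = P × Ω / (0.6 F_EXX × L) = 186 × 2.0 / (0.6 × 550 × 300 × 10⁻³) = 3.758 mm.
Required leg w = t_e / 0.707 = 5.315 mm → use 6 mm.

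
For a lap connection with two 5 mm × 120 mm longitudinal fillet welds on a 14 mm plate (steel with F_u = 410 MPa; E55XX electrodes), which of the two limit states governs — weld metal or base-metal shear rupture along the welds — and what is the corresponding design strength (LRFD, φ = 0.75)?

φR_n ≈ 210 kN (weld metal governs)

E55XX → F_EXX = 550 MPa.
t_e = 0.707 × 5 = 3.535 mm; L = 240 mm.
Weld metal: φR_n = 0.75 × 0.6 × 550 × 3.535 × 240 × 10⁻³ = 210 kN.
Base metal (shear rupture): φR_n = 0.75 × 0.6 × 410 × 14 × 240 × 10⁻³ = 619.9 kN.
Governing: weld metal.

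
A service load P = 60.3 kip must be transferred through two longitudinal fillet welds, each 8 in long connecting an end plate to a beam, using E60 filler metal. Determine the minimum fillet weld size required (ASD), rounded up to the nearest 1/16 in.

w = 5/16 in

E60XX → F_EXX = 60 ksi.
Total weld length L = 16 in.
Required throat t_e = P × Ω / (0.6 F_EXX × L) = 60.3 × 2.0 / (0.6 × 60 × 16) = 0.2094 in.
Required leg w = t_e / 0.707 = 0.2961 in → use 5/16 in.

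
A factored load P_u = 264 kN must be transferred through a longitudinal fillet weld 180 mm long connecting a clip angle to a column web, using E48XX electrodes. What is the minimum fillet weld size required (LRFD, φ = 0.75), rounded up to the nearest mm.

E48XX → F_EXX = 480 MPa.
Total weld length L = 180 mm.
Required throat t_e = P_u / (φ × 0.6 F_EXX × L) = 264 / (0.75 × 0.6 × 480 × 180 × 10⁻³) = 6.79 mm.
Required leg w = t_e / 0.707 = 9.604 mm → use 10 mm.

w = 10 mm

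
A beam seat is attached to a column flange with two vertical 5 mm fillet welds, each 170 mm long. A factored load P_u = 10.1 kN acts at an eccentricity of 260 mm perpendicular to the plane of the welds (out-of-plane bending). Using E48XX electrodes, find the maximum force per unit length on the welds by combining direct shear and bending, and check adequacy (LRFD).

E48XX → F_EXX = 480 MPa.
L_w = 2 × 170 = 340 mm; section modulus (unit throat) S = 2 × L²/6 = 9633 mm².
Direct shear f_v = P/L_w = 10.1×10³/340 = 29.71 N/mm.
Moment M = P × e = 10.1×10³ × 260 = 2626000 N·mm; bending f_b = M/S = 272.6 N/mm.
f_max = √(f_v² + f_b²) = √(29.71² + 272.6²) = 274.2 N/mm.
φr_n = 0.75 × 0.6 × 480 × (0.707 × 5) = 763.6 N/mm → adequate.

f_max ≈ 274 N/mm; adequate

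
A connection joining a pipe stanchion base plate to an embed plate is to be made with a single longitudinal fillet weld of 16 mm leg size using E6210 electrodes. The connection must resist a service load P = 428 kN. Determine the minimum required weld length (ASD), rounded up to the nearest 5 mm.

E62XX → F_EXX = 620 MPa.
Throat t_e = 0.707 × 16 = 11.31 mm.
r_n/Ω = (0.6 × 620 × 11.31) / 2.0 = 2104 N/mm = 2.104 kN/mm.
L_req = P / (r_n/Ω) = 428 / 2.104 = 203.4 mm total.
Round up → use L = 205 mm.

L = 205 mm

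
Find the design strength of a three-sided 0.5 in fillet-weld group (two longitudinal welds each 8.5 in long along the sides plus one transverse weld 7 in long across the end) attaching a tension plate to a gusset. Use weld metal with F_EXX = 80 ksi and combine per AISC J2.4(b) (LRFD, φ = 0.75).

t_e = 0.707 × 0.5 = 0.3535 in.
R_nwl = 0.6 × 80 × 0.3535 × 17 = 288.5 kip (longitudinal, 2 welds).
R_nwt = 0.6 × 80 × 0.3535 × 7 = 118.8 kip (transverse, base value).
(i) R_nwl + R_nwt = 407.2 kip; (ii) 0.85 R_nwl + 1.5 R_nwt = 423.4 kip.
R_n = max = 423.4 kip [governs: (ii)]; φR_n = 317.5 kip.

φR_n ≈ 318 kip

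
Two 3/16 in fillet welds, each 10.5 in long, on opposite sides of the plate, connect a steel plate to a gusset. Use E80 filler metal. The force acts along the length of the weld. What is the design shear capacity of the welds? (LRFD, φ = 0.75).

E80XX → F_EXX = 80 ksi.
Effective throat t_e = 0.707 × 0.1875 = 0.1326 in.
Total length L = 21 in; A_we = 0.1326 × 21 = 2.784 in².
F_nw = 0.6 F_EXX = 0.6 × 80 = 48 ksi.
φR_n = 0.75 × 48 × 2.784 = 100.2 kip.

φR_n ≈ 100 kip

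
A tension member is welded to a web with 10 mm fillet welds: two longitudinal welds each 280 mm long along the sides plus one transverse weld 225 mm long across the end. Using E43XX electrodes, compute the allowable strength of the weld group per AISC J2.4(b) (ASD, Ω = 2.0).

R_n/Ω ≈ 742 kN

E43XX → F_EXX = 430 MPa.
t_e = 0.707 × 10 = 7.07 mm.
R_nwl = 0.6 × 430 × 7.07 × 560 × 10⁻³ = 1021 kN (longitudinal, 2 welds).
R_nwt = 0.6 × 430 × 7.07 × 225 × 10⁻³ = 410.4 kN (transverse, base value).
(i) R_nwl + R_nwt = 1432 kN; (ii) 0.85 R_nwl + 1.5 R_nwt = 1484 kN.
R_n = max = 1484 kN [governs: (ii)]; R_n/Ω = 741.9 kN.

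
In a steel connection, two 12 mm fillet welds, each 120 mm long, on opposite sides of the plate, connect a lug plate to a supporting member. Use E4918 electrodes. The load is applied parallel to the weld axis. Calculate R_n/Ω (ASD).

R_n/Ω ≈ 299 kN

E49XX → F_EXX = 490 MPa.
Effective throat t_e = 0.707 × 12 = 8.484 mm.
Total length L = 240 mm; A_we = 8.484 × 240 = 2036 mm².
F_nw = 0.6 F_EXX = 0.6 × 490 = 294 MPa.
R_n = 294 × 2036 × 10⁻³ = 598.6 kN; R_n/Ω = 598.6/2.0 = 299.3 kN.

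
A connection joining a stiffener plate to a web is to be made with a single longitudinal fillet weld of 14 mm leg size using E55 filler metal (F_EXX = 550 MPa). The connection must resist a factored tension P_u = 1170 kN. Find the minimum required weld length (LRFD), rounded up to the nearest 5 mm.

L = 480 mm

Throat t_e = 0.707 × 14 = 9.898 mm.
φr_n = 0.75 × 0.6 × 550 × 9.898 × 10⁻³ = 2.45 kN/mm.
L_req = P_u / φr_n = 1170 / 2.45 = 477.6 mm total.
Round up → use L = 480 mm.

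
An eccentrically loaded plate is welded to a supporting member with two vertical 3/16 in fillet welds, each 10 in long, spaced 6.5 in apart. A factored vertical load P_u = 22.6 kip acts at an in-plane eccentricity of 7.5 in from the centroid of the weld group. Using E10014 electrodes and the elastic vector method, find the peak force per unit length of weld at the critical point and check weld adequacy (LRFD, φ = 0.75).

E100XX → F_EXX = 100 ksi.
Total weld length L_w = 20 in. Treat welds as unit-width lines.
Polar moment about centroid: J = 2[d³/12 + d(b/2)²] = 2[10³/12 + 10×3.25²] = 377.9 in³.
Direct shear f_v = P/L_w = 22.6 / 20 = 1.13 kip/in (vertical).
Torsion M = P·e = 22.6 × 7.5 = 169.5 kip·in.
Critical point at (x, y) = (3.25, 5) from centroid. f_tx = M·y/J = 2.243 kip/in; f_ty = M·x/J = 1.458 kip/in.
Resultant f_max = √[f_tx² + (f_v + f_ty)²] = √[2.243² + (1.13 + 1.458)²] = 3.424 kip/in.
Capacity per unit length: φr_n = 0.75 × 0.6 × 100 × (0.707 × 0.1875) = 5.965 kip/in.
3.424 ≤ 5.965 → adequate.

f_max ≈ 3.42 kip/in; adequate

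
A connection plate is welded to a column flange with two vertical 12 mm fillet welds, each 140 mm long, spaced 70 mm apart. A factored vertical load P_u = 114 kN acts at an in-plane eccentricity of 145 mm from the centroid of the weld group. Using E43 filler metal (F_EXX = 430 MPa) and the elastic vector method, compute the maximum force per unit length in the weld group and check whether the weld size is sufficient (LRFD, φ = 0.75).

Total weld length L_w = 280 mm. Treat welds as unit-width lines.
Polar moment about centroid: J = 2[d³/12 + d(b/2)²] = 2[140³/12 + 140×35²] = 800300 mm³.
Direct shear f_v = P/L_w = 114×10³ / 280 = 407.1 N/mm (vertical).
Torsion M = P·e = 114×10³ × 145 = 16530000 N·mm.
Critical point at (x, y) = (35, 70) from centroid. f_tx = M·y/J = 1446 N/mm; f_ty = M·x/J = 722.9 N/mm.
Resultant f_max = √[f_tx² + (f_v + f_ty)²] = √[1446² + (407.1 + 722.9)²] = 1835 N/mm.
Capacity per unit length: φr_n = 0.75 × 0.6 × 430 × (0.707 × 12) = 1642 N/mm.
1835 > 1642 → NOT adequate.

f_max ≈ 1830 N/mm; NOT adequate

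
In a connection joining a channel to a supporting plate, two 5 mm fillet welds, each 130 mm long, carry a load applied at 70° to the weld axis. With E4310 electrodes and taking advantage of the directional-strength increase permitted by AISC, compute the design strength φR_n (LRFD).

E43XX → F_EXX = 430 MPa.
t_e = 0.707 × 5 = 3.535 mm; A_we = 3.535 × 260 = 919.1 mm².
Directional factor: 1.0 + 0.5 sin^1.5(70°) = 1.455.
F_nw = 0.6 × 430 × 1.455 = 375.5 MPa.
φR_n = 0.75 × 375.5 × 919.1 × 10⁻³ = 258.8 kN.

φR_n ≈ 259 kN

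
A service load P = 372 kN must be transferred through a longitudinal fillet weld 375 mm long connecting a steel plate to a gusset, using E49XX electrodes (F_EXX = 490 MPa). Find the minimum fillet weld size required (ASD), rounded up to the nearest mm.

w = 10 mm

Total weld length L = 375 mm.
Required throat t_e = P × Ω / (0.6 F_EXX × L) = 372 × 2.0 / (0.6 × 490 × 375 × 10⁻³) = 6.748 mm.
Required leg w = t_e / 0.707 = 9.545 mm → use 10 mm.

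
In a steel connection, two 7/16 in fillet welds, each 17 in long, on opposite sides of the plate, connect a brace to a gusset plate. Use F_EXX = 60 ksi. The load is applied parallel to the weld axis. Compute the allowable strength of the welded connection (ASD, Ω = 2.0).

R_n/Ω ≈ 189 kips

Effective throat t_e = 0.707 × 0.4375 = 0.3093 in.
Total length L = 34 in; A_we = 0.3093 × 34 = 10.52 in².
F_nw = 0.6 F_EXX = 0.6 × 60 = 36 ksi.
R_n = 36 × 10.52 = 378.6 kips; R_n/Ω = 378.6/2.0 = 189.3 kips.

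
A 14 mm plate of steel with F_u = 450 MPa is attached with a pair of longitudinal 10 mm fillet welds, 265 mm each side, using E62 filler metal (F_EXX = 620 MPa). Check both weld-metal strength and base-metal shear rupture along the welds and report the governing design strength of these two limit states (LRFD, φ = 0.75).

φR_n ≈ 1050 kN (weld metal governs)

t_e = 0.707 × 10 = 7.07 mm; L = 530 mm.
Weld metal: φR_n = 0.75 × 0.6 × 620 × 7.07 × 530 × 10⁻³ = 1045 kN.
Base metal (shear rupture): φR_n = 0.75 × 0.6 × 450 × 14 × 530 × 10⁻³ = 1503 kN.
Governing: weld metal.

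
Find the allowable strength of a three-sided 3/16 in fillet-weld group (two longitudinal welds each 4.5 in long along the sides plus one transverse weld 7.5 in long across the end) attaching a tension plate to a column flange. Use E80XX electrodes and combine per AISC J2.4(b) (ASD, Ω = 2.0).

E80XX → F_EXX = 80 ksi.
t_e = 0.707 × 0.1875 = 0.1326 in.
R_nwl = 0.6 × 80 × 0.1326 × 9 = 57.27 kips (longitudinal, 2 welds).
R_nwt = 0.6 × 80 × 0.1326 × 7.5 = 47.72 kips (transverse, base value).
(i) R_nwl + R_nwt = 105 kips; (ii) 0.85 R_nwl + 1.5 R_nwt = 120.3 kips.
R_n = max = 120.3 kips [governs: (ii)]; R_n/Ω = 60.13 kips.

R_n/Ω ≈ 60.1 kips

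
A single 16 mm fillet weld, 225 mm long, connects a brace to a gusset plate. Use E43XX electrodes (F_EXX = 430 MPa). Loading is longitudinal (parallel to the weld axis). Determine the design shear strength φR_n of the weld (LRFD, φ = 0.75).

Effective throat t_e = 0.707 × 16 = 11.31 mm.
Total length L = 225 mm; A_we = 11.31 × 225 = 2545 mm².
F_nw = 0.6 F_EXX = 0.6 × 430 = 258 MPa.
φR_n = 0.75 × 258 × 2545 × 10⁻³ = 492.5 kN.

φR_n ≈ 492 kN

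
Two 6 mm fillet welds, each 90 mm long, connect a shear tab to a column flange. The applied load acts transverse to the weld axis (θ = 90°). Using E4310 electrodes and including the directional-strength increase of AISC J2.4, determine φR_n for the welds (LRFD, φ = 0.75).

E43XX → F_EXX = 430 MPa.
t_e = 0.707 × 6 = 4.242 mm; A_we = 4.242 × 180 = 763.6 mm².
Directional factor: 1.0 + 0.5 sin^1.5(90°) = 1.5.
F_nw = 0.6 × 430 × 1.5 = 387 MPa.
φR_n = 0.75 × 387 × 763.6 × 10⁻³ = 221.6 kN.

φR_n ≈ 222 kN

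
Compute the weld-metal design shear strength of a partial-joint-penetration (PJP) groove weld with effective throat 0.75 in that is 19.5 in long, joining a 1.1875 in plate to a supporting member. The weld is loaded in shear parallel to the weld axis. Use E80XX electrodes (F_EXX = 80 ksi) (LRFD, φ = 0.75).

φR_n ≈ 526 kip

Effective throat (given) t_e = 0.75 in.
A_we = 0.75 × 19.5 = 14.62 in².
F_nw = 0.6 F_EXX = 48 ksi.
φR_n = 0.75 × 48 × 14.62 = 526.5 kip.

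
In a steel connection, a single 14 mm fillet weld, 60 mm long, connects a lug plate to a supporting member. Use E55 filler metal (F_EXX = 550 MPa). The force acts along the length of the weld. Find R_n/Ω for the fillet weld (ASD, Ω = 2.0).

Effective throat t_e = 0.707 × 14 = 9.898 mm.
Total length L = 60 mm; A_we = 9.898 × 60 = 593.9 mm².
F_nw = 0.6 F_EXX = 0.6 × 550 = 330 MPa.
R_n = 330 × 593.9 × 10⁻³ = 196 kN; R_n/Ω = 196/2.0 = 97.99 kN.

R_n/Ω ≈ 98 kN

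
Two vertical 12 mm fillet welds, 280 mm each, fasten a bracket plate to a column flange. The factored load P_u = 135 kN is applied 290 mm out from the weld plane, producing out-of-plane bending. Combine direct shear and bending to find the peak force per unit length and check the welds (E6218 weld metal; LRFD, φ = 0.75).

E62XX → F_EXX = 620 MPa.
L_w = 2 × 280 = 560 mm; section modulus (unit throat) S = 2 × L²/6 = 26130 mm².
Direct shear f_v = P/L_w = 135×10³/560 = 241.1 N/mm.
Moment M = P × e = 135×10³ × 290 = 39150000 N·mm; bending f_b = M/S = 1498 N/mm.
f_max = √(f_v² + f_b²) = √(241.1² + 1498²) = 1517 N/mm.
φr_n = 0.75 × 0.6 × 620 × (0.707 × 12) = 2367 N/mm → adequate.

f_max ≈ 1520 N/mm; adequate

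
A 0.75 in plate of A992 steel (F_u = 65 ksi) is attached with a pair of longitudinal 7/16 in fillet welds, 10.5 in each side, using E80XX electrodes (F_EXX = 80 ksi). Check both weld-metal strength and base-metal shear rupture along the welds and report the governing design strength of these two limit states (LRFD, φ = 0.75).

φR_n ≈ 234 kip (weld metal governs)

t_e = 0.707 × 0.4375 = 0.3093 in; L = 21 in.
Weld metal: φR_n = 0.75 × 0.6 × 80 × 0.3093 × 21 = 233.8 kip.
Base metal (shear rupture): φR_n = 0.75 × 0.6 × 65 × 0.75 × 21 = 460.7 kip.
Governing: weld metal.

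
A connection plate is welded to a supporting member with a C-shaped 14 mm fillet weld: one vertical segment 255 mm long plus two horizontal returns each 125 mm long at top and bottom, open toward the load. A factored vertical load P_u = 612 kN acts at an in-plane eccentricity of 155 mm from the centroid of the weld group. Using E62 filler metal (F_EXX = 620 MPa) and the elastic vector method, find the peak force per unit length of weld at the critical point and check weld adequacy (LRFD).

f_max ≈ 3270 N/mm; NOT adequate

Total weld length L_w = 505 mm. Treat welds as unit-width lines.
Centroid: x̄ = 2×125×62.5 / 505 = 30.94 mm from the vertical weld.
Polar moment about centroid: J = I_x + I_y = [255³/12 + 2×125×127.5²] + [255×30.94² + 2(125³/12 + 125×31.56²)] = 6264000 mm³.
Direct shear f_v = P/L_w = 612×10³ / 505 = 1212 N/mm (vertical).
Torsion M = P·e = 612×10³ × 155 = 94860000 N·mm.
Critical point at (x, y) = (94.06, 127.5) from centroid. f_tx = M·y/J = 1931 N/mm; f_ty = M·x/J = 1424 N/mm.
Resultant f_max = √[f_tx² + (f_v + f_ty)²] = √[1931² + (1212 + 1424)²] = 3268 N/mm.
Capacity per unit length: φr_n = 0.75 × 0.6 × 620 × (0.707 × 14) = 2762 N/mm.
3268 > 2762 → NOT adequate.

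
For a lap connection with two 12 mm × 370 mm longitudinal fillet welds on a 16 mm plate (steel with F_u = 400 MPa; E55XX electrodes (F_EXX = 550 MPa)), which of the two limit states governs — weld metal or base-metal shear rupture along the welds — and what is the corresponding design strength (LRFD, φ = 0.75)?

t_e = 0.707 × 12 = 8.484 mm; L = 740 mm.
Weld metal: φR_n = 0.75 × 0.6 × 550 × 8.484 × 740 × 10⁻³ = 1554 kN.
Base metal (shear rupture): φR_n = 0.75 × 0.6 × 400 × 16 × 740 × 10⁻³ = 2131 kN.
Governing: weld metal.

φR_n ≈ 1550 kN (weld metal governs)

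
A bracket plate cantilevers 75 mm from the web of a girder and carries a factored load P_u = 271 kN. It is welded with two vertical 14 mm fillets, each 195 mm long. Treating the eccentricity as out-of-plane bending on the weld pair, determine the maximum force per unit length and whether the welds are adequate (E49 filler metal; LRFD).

f_max ≈ 1750 N/mm; adequate

E49XX → F_EXX = 490 MPa.
L_w = 2 × 195 = 390 mm; section modulus (unit throat) S = 2 × L²/6 = 12680 mm².
Direct shear f_v = P/L_w = 271×10³/390 = 694.9 N/mm.
Moment M = P × e = 271×10³ × 75 = 20325000 N·mm; bending f_b = M/S = 1604 N/mm.
f_max = √(f_v² + f_b²) = √(694.9² + 1604²) = 1748 N/mm.
φr_n = 0.75 × 0.6 × 490 × (0.707 × 14) = 2183 N/mm → adequate.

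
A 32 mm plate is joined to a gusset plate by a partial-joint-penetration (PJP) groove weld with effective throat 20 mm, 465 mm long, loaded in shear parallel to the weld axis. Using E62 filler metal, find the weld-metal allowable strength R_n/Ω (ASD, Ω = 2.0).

E62XX → F_EXX = 620 MPa.
Effective throat (given) t_e = 20 mm.
A_we = 20 × 465 = 9300 mm².
F_nw = 0.6 F_EXX = 372 MPa.
R_n/Ω = (372 × 9300) / 2.0 × 10⁻³ = 1730 kN.

R_n/Ω ≈ 1730 kN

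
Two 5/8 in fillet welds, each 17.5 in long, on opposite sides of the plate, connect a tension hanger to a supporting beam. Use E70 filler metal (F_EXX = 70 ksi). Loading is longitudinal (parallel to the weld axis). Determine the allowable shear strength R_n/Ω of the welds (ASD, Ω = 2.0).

R_n/Ω ≈ 325 kips

Effective throat t_e = 0.707 × 0.625 = 0.4419 in.
Total length L = 35 in; A_we = 0.4419 × 35 = 15.47 in².
F_nw = 0.6 F_EXX = 0.6 × 70 = 42 ksi.
R_n = 42 × 15.47 = 649.6 kips; R_n/Ω = 649.6/2.0 = 324.8 kips.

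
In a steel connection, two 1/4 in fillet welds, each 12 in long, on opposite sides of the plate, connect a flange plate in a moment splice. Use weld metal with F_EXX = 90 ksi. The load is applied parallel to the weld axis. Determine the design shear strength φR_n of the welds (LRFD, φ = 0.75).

Effective throat t_e = 0.707 × 0.25 = 0.1767 in.
Total length L = 24 in; A_we = 0.1767 × 24 = 4.242 in².
F_nw = 0.6 F_EXX = 0.6 × 90 = 54 ksi.
φR_n = 0.75 × 54 × 4.242 = 171.8 kips.

φR_n ≈ 172 kips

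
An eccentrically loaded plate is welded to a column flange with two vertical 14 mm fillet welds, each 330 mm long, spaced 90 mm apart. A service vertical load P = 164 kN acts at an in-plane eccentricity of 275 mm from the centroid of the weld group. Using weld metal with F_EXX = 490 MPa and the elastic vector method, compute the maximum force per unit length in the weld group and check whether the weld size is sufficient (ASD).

f_max ≈ 1140 N/mm; adequate

Total weld length L_w = 660 mm. Treat welds as unit-width lines.
Polar moment about centroid: J = 2[d³/12 + d(b/2)²] = 2[330³/12 + 330×45²] = 7326000 mm³.
Direct shear f_v = P/L_w = 164×10³ / 660 = 248.5 N/mm (vertical).
Torsion M = P·e = 164×10³ × 275 = 45100000 N·mm.
Critical point at (x, y) = (45, 165) from centroid. f_tx = M·y/J = 1016 N/mm; f_ty = M·x/J = 277 N/mm.
Resultant f_max = √[f_tx² + (f_v + f_ty)²] = √[1016² + (248.5 + 277)²] = 1144 N/mm.
Capacity per unit length: r_n/Ω = (1/2.0) × 0.6 × 490 × (0.707 × 14) = 1455 N/mm.
1144 ≤ 1455 → adequate.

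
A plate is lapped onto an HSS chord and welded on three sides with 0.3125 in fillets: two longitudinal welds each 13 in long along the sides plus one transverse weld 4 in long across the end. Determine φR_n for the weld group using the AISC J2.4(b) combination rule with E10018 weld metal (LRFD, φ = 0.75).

E100XX → F_EXX = 100 ksi.
t_e = 0.707 × 0.3125 = 0.2209 in.
R_nwl = 0.6 × 100 × 0.2209 × 26 = 344.7 kips (longitudinal, 2 welds).
R_nwt = 0.6 × 100 × 0.2209 × 4 = 53.02 kips (transverse, base value).
(i) R_nwl + R_nwt = 397.7 kips; (ii) 0.85 R_nwl + 1.5 R_nwt = 372.5 kips.
R_n = max = 397.7 kips [governs: (i)]; φR_n = 298.3 kips.

φR_n ≈ 298 kips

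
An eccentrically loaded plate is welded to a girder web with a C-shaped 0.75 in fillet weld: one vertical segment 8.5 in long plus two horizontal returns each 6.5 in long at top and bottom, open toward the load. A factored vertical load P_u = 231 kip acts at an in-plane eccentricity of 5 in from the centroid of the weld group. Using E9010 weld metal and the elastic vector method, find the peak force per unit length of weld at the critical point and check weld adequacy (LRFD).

E90XX → F_EXX = 90 ksi.
Total weld length L_w = 21.5 in. Treat welds as unit-width lines.
Centroid: x̄ = 2×6.5×3.25 / 21.5 = 1.965 in from the vertical weld.
Polar moment about centroid: J = I_x + I_y = [8.5³/12 + 2×6.5×4.25²] + [8.5×1.965² + 2(6.5³/12 + 6.5×1.285²)] = 386 in³.
Direct shear f_v = P/L_w = 231 / 21.5 = 10.74 kip/in (vertical).
Torsion M = P·e = 231 × 5 = 1155 kip·in.
Critical point at (x, y) = (4.535, 4.25) from centroid. f_tx = M·y/J = 12.72 kip/in; f_ty = M·x/J = 13.57 kip/in.
Resultant f_max = √[f_tx² + (f_v + f_ty)²] = √[12.72² + (10.74 + 13.57)²] = 27.44 kip/in.
Capacity per unit length: φr_n = 0.75 × 0.6 × 90 × (0.707 × 0.75) = 21.48 kip/in.
27.44 > 21.48 → NOT adequate.

f_max ≈ 27.4 kip/in; NOT adequate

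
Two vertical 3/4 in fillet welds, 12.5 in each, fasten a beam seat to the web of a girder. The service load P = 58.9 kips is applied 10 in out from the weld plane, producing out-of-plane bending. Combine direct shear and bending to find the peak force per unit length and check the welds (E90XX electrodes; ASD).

f_max ≈ 11.6 kip/in; adequate

E90XX → F_EXX = 90 ksi.
L_w = 2 × 12.5 = 25 in; section modulus (unit throat) S = 2 × L²/6 = 52.08 in².
Direct shear f_v = P/L_w = 58.9/25 = 2.356 kip/in.
Moment M = P × e = 58.9 × 10 = 589 kip·in; bending f_b = M/S = 11.31 kip/in.
f_max = √(f_v² + f_b²) = √(2.356² + 11.31²) = 11.55 kip/in.
r_n/Ω = (1/2.0) × 0.6 × 90 × (0.707 × 0.75) = 14.32 kip/in → adequate.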